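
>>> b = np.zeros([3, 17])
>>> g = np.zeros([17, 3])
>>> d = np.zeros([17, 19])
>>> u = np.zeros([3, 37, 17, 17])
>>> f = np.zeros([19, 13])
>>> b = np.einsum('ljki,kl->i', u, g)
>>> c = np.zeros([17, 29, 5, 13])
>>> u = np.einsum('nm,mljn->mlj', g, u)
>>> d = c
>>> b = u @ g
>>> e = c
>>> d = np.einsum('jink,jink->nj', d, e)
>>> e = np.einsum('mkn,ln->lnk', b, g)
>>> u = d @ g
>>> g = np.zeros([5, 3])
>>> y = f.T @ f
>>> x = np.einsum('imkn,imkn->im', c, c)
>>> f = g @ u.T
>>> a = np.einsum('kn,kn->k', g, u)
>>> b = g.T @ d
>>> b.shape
(3, 17)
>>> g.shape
(5, 3)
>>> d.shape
(5, 17)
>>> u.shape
(5, 3)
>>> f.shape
(5, 5)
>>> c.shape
(17, 29, 5, 13)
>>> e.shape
(17, 3, 37)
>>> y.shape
(13, 13)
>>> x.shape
(17, 29)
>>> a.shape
(5,)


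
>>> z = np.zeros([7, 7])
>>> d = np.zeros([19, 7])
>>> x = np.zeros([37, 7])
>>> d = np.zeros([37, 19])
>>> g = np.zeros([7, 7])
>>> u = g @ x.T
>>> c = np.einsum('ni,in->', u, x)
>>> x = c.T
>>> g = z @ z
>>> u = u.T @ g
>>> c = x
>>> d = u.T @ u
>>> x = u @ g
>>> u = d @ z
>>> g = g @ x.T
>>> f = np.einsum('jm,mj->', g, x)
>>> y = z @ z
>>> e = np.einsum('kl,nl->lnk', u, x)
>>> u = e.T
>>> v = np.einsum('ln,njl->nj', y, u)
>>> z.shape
(7, 7)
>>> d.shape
(7, 7)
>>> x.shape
(37, 7)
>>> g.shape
(7, 37)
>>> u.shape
(7, 37, 7)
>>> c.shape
()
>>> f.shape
()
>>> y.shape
(7, 7)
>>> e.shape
(7, 37, 7)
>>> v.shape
(7, 37)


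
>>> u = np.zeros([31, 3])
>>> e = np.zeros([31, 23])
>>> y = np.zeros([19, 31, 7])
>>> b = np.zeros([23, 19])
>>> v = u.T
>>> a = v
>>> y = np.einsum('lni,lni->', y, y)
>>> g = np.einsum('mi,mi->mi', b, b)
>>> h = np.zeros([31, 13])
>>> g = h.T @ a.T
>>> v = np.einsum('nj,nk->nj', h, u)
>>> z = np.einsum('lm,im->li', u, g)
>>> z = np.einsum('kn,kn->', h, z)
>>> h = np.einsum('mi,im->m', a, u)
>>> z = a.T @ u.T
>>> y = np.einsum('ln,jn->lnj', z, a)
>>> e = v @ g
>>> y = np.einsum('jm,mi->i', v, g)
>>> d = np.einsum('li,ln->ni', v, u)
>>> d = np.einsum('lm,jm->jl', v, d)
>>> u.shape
(31, 3)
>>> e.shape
(31, 3)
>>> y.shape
(3,)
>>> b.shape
(23, 19)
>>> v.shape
(31, 13)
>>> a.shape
(3, 31)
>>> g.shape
(13, 3)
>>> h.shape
(3,)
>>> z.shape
(31, 31)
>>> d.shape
(3, 31)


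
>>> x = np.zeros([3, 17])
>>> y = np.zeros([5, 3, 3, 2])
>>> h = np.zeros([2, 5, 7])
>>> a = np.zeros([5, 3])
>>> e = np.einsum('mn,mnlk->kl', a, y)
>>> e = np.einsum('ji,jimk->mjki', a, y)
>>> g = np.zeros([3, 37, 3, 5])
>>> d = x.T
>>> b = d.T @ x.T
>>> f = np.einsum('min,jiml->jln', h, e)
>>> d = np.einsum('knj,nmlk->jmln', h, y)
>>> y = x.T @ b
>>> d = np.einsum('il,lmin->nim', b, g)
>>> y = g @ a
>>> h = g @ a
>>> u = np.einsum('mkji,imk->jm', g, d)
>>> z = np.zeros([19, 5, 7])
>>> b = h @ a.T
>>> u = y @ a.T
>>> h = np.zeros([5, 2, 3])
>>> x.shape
(3, 17)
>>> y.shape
(3, 37, 3, 3)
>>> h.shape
(5, 2, 3)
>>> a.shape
(5, 3)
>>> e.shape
(3, 5, 2, 3)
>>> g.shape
(3, 37, 3, 5)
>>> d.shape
(5, 3, 37)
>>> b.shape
(3, 37, 3, 5)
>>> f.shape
(3, 3, 7)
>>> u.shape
(3, 37, 3, 5)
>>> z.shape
(19, 5, 7)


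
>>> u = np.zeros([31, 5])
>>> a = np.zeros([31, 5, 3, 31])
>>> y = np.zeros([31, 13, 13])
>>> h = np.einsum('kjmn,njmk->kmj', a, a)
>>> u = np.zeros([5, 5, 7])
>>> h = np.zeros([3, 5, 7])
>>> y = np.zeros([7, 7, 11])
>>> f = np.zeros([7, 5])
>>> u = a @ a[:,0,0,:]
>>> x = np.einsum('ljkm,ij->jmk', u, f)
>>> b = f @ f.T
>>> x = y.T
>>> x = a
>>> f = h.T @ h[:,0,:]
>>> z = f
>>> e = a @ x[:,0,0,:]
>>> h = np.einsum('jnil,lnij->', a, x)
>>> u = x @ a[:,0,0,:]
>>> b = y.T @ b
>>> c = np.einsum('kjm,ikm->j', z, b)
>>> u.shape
(31, 5, 3, 31)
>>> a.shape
(31, 5, 3, 31)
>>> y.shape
(7, 7, 11)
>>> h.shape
()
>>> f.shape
(7, 5, 7)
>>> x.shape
(31, 5, 3, 31)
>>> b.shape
(11, 7, 7)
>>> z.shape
(7, 5, 7)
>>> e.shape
(31, 5, 3, 31)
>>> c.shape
(5,)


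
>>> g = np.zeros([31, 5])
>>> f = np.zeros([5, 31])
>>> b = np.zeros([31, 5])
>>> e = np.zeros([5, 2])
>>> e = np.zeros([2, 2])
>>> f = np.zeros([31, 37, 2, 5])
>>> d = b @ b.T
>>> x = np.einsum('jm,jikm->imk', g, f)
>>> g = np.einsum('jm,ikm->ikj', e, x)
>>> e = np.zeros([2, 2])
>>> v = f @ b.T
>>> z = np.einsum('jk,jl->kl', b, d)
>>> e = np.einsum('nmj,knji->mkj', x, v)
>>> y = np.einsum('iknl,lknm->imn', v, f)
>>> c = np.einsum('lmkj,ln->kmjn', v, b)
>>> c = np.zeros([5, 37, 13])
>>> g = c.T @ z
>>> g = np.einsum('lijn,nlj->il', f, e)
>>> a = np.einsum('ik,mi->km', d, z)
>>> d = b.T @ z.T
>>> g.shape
(37, 31)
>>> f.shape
(31, 37, 2, 5)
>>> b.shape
(31, 5)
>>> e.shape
(5, 31, 2)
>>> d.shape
(5, 5)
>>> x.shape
(37, 5, 2)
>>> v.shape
(31, 37, 2, 31)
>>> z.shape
(5, 31)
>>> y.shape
(31, 5, 2)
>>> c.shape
(5, 37, 13)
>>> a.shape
(31, 5)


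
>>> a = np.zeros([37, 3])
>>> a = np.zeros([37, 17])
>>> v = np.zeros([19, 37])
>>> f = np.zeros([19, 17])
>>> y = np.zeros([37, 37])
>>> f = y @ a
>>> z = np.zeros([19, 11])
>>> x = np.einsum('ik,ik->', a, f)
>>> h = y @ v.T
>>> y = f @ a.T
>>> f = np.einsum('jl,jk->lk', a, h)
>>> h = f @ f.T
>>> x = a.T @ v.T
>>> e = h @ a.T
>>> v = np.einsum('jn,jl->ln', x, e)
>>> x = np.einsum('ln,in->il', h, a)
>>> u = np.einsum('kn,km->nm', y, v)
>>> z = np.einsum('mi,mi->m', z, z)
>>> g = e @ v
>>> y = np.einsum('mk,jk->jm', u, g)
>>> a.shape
(37, 17)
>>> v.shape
(37, 19)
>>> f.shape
(17, 19)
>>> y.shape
(17, 37)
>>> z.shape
(19,)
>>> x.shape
(37, 17)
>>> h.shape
(17, 17)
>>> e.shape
(17, 37)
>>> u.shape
(37, 19)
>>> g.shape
(17, 19)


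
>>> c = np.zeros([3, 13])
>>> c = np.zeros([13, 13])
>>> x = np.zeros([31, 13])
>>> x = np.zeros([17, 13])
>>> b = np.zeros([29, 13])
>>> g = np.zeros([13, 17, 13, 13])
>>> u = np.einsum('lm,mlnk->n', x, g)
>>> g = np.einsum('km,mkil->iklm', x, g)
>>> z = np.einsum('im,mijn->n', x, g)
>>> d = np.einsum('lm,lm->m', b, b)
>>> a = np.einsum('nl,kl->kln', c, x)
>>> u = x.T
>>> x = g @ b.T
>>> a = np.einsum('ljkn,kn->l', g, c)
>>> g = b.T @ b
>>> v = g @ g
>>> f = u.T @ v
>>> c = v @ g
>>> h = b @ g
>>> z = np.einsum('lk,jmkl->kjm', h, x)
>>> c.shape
(13, 13)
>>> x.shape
(13, 17, 13, 29)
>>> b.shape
(29, 13)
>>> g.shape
(13, 13)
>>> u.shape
(13, 17)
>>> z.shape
(13, 13, 17)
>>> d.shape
(13,)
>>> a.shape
(13,)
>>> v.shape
(13, 13)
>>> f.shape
(17, 13)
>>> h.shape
(29, 13)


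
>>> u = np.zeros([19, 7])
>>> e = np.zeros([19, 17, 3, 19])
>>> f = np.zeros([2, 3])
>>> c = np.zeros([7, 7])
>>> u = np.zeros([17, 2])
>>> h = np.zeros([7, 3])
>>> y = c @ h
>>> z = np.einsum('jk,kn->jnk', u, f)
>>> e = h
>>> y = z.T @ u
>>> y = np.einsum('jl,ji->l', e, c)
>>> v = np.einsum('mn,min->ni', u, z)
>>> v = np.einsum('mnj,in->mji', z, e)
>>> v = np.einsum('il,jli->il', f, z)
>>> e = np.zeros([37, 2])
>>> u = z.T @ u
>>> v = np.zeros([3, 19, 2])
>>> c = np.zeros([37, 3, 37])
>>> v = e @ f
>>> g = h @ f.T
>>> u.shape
(2, 3, 2)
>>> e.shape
(37, 2)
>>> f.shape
(2, 3)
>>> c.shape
(37, 3, 37)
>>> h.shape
(7, 3)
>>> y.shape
(3,)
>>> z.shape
(17, 3, 2)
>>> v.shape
(37, 3)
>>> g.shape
(7, 2)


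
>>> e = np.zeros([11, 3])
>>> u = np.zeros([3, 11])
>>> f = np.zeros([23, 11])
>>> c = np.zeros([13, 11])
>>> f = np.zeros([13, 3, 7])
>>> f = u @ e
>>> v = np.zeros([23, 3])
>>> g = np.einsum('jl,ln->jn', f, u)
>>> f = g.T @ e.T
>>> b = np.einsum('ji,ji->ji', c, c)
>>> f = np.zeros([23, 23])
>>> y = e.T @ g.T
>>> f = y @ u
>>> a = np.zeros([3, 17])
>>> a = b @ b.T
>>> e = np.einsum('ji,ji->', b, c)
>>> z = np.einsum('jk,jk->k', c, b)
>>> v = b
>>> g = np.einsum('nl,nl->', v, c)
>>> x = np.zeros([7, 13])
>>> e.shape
()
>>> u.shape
(3, 11)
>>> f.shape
(3, 11)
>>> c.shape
(13, 11)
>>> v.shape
(13, 11)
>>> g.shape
()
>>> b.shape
(13, 11)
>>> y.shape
(3, 3)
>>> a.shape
(13, 13)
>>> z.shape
(11,)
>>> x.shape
(7, 13)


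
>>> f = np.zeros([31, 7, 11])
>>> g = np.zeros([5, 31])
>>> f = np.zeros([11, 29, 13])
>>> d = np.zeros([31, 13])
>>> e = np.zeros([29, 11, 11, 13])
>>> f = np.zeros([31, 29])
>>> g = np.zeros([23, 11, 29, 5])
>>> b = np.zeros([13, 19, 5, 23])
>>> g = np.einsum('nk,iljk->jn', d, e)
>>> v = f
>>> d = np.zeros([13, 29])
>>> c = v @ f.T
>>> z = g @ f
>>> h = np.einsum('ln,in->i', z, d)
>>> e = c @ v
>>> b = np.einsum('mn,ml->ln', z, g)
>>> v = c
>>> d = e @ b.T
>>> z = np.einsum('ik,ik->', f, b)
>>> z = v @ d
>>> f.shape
(31, 29)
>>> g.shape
(11, 31)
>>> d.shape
(31, 31)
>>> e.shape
(31, 29)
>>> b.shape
(31, 29)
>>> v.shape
(31, 31)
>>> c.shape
(31, 31)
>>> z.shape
(31, 31)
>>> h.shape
(13,)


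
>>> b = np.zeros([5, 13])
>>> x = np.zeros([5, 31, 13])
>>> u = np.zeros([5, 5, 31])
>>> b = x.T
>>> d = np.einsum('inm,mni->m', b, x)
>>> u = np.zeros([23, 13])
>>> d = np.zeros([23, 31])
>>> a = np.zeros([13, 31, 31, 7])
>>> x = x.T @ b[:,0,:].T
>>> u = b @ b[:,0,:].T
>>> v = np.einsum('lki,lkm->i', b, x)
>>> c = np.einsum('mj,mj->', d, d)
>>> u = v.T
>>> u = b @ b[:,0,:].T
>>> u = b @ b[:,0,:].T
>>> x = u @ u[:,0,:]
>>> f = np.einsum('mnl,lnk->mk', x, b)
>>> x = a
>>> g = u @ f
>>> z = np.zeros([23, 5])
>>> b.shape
(13, 31, 5)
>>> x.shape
(13, 31, 31, 7)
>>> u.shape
(13, 31, 13)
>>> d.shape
(23, 31)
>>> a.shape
(13, 31, 31, 7)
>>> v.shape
(5,)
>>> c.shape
()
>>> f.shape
(13, 5)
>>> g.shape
(13, 31, 5)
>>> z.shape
(23, 5)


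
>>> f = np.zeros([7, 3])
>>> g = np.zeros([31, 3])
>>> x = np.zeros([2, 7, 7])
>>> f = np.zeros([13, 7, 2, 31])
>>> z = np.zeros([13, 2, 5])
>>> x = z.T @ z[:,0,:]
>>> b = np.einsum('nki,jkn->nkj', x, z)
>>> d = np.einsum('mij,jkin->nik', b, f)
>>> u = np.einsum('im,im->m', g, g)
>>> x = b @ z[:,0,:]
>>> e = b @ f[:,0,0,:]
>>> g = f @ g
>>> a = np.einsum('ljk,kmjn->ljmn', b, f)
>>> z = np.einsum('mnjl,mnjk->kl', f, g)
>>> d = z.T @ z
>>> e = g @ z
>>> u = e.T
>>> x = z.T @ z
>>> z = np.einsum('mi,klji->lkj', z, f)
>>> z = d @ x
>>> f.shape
(13, 7, 2, 31)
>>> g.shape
(13, 7, 2, 3)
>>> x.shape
(31, 31)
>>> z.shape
(31, 31)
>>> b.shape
(5, 2, 13)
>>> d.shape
(31, 31)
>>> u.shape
(31, 2, 7, 13)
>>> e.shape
(13, 7, 2, 31)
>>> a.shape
(5, 2, 7, 31)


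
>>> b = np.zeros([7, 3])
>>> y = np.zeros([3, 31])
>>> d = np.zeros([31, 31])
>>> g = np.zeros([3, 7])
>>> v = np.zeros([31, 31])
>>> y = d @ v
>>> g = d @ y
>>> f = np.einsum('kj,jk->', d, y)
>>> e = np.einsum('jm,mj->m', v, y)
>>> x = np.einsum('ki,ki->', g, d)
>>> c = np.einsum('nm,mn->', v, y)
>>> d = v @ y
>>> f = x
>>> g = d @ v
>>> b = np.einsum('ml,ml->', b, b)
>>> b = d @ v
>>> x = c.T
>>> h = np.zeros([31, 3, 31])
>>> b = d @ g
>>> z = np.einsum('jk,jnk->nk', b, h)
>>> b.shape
(31, 31)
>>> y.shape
(31, 31)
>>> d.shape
(31, 31)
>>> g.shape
(31, 31)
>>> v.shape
(31, 31)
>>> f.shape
()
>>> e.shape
(31,)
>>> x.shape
()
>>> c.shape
()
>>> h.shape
(31, 3, 31)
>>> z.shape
(3, 31)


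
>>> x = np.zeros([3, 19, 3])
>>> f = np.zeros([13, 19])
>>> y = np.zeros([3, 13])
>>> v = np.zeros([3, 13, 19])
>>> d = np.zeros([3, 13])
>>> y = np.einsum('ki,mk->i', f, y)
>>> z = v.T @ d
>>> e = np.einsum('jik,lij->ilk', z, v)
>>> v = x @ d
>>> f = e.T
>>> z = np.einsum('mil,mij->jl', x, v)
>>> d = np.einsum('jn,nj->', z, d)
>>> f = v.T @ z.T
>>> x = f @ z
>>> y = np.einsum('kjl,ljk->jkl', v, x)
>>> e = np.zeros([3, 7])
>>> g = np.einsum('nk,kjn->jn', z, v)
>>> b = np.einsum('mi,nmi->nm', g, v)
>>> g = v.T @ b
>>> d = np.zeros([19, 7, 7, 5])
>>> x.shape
(13, 19, 3)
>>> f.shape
(13, 19, 13)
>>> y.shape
(19, 3, 13)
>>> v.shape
(3, 19, 13)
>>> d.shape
(19, 7, 7, 5)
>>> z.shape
(13, 3)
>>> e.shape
(3, 7)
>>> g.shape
(13, 19, 19)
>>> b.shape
(3, 19)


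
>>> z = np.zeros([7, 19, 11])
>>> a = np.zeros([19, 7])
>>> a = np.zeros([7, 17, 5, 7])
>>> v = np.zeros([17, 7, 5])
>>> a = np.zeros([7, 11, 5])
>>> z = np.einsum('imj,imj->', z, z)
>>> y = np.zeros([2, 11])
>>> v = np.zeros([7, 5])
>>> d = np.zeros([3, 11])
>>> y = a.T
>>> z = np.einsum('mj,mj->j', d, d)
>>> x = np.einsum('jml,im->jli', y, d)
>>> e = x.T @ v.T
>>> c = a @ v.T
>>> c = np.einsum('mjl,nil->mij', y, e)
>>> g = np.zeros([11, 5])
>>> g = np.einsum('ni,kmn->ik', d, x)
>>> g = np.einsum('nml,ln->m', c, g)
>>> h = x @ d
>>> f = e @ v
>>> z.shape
(11,)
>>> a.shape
(7, 11, 5)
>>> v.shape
(7, 5)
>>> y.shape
(5, 11, 7)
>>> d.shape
(3, 11)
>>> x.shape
(5, 7, 3)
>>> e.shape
(3, 7, 7)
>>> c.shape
(5, 7, 11)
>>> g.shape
(7,)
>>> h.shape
(5, 7, 11)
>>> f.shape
(3, 7, 5)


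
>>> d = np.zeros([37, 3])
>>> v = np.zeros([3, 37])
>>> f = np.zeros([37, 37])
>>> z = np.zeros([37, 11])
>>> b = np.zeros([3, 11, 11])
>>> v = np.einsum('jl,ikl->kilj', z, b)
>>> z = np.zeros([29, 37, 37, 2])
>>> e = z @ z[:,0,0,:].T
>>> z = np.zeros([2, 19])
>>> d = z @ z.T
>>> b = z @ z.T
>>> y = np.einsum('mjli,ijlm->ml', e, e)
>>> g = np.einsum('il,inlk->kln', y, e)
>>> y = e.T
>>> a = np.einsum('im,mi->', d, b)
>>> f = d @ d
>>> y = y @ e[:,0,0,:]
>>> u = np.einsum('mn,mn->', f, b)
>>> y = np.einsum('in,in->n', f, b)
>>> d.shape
(2, 2)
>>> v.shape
(11, 3, 11, 37)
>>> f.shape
(2, 2)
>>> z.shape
(2, 19)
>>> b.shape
(2, 2)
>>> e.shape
(29, 37, 37, 29)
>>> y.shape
(2,)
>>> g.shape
(29, 37, 37)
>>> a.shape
()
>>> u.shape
()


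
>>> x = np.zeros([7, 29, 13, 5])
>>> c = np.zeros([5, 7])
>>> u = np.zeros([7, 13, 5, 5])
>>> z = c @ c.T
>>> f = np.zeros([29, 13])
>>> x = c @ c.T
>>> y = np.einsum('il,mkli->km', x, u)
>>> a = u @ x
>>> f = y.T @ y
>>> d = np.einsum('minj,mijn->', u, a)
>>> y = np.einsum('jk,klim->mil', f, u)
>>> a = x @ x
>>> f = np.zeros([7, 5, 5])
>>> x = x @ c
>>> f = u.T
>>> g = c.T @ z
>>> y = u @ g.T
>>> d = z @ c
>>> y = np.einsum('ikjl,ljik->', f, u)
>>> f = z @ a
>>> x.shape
(5, 7)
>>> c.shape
(5, 7)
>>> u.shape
(7, 13, 5, 5)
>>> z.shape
(5, 5)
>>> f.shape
(5, 5)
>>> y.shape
()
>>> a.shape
(5, 5)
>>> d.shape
(5, 7)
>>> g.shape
(7, 5)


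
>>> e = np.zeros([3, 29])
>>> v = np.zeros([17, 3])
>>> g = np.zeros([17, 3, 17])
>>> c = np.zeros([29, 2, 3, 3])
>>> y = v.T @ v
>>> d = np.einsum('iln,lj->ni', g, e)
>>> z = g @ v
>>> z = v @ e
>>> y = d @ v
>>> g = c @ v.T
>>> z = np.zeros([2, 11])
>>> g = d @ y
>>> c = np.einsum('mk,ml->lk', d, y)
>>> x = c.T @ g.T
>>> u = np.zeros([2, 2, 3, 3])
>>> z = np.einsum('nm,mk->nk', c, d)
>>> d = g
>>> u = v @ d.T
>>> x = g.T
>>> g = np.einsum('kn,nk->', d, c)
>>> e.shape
(3, 29)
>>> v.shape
(17, 3)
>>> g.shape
()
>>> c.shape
(3, 17)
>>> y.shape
(17, 3)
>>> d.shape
(17, 3)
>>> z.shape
(3, 17)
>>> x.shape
(3, 17)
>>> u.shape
(17, 17)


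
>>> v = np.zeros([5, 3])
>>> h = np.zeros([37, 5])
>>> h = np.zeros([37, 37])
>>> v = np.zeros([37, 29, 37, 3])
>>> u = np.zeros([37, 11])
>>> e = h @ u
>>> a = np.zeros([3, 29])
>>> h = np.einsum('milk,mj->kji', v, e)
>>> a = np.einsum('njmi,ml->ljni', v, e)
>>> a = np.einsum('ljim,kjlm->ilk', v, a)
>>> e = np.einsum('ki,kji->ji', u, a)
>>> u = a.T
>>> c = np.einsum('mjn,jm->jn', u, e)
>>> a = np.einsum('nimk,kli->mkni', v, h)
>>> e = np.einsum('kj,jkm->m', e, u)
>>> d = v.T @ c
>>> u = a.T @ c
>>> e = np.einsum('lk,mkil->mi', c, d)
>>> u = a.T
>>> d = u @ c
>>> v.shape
(37, 29, 37, 3)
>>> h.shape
(3, 11, 29)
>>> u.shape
(29, 37, 3, 37)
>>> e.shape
(3, 29)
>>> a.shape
(37, 3, 37, 29)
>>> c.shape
(37, 37)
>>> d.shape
(29, 37, 3, 37)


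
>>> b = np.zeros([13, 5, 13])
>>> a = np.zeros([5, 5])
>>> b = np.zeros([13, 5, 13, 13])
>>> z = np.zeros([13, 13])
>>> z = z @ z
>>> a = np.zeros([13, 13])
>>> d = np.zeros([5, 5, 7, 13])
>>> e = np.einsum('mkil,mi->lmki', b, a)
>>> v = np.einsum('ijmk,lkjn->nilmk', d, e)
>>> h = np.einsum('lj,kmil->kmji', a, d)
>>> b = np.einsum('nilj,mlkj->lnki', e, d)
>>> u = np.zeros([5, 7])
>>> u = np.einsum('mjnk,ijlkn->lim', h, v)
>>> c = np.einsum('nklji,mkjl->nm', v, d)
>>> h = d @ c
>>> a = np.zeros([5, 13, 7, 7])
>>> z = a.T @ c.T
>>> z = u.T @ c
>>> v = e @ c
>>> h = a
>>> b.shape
(5, 13, 7, 13)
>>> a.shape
(5, 13, 7, 7)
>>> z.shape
(5, 13, 5)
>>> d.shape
(5, 5, 7, 13)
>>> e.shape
(13, 13, 5, 13)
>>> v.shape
(13, 13, 5, 5)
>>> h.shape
(5, 13, 7, 7)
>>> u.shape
(13, 13, 5)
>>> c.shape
(13, 5)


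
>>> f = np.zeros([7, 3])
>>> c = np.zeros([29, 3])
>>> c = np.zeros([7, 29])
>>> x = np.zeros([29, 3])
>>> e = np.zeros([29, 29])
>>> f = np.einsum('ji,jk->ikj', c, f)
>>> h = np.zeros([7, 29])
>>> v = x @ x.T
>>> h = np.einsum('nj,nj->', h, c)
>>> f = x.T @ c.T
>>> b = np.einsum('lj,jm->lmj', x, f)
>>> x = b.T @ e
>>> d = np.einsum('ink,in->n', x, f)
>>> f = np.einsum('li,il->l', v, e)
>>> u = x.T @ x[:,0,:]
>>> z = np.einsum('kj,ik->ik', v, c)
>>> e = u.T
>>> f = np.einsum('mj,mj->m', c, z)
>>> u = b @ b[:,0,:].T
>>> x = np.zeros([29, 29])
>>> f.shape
(7,)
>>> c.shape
(7, 29)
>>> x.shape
(29, 29)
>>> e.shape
(29, 7, 29)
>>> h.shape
()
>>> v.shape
(29, 29)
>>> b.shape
(29, 7, 3)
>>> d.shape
(7,)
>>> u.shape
(29, 7, 29)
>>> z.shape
(7, 29)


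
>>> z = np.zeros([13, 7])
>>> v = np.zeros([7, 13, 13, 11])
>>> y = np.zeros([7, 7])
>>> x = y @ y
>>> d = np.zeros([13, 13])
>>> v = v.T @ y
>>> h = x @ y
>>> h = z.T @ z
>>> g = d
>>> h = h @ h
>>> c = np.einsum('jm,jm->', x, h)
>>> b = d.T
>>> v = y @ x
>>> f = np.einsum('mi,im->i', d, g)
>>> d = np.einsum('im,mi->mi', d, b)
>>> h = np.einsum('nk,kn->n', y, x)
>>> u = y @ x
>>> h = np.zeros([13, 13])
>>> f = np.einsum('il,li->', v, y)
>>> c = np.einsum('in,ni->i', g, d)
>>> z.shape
(13, 7)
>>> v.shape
(7, 7)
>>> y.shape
(7, 7)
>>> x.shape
(7, 7)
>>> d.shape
(13, 13)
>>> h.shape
(13, 13)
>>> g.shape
(13, 13)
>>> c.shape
(13,)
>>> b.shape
(13, 13)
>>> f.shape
()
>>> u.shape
(7, 7)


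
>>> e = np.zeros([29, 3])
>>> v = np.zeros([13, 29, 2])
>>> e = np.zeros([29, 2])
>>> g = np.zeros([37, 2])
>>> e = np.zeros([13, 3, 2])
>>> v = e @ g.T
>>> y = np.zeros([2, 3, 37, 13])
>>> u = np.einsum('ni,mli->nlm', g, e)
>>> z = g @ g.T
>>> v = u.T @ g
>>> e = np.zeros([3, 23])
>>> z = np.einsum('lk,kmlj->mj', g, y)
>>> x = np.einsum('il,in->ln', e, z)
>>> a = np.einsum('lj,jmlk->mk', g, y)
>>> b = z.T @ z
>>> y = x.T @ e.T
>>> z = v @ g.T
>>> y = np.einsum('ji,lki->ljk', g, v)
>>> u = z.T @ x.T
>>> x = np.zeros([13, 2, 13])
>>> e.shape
(3, 23)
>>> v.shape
(13, 3, 2)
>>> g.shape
(37, 2)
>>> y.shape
(13, 37, 3)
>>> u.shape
(37, 3, 23)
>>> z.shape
(13, 3, 37)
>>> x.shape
(13, 2, 13)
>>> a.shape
(3, 13)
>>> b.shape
(13, 13)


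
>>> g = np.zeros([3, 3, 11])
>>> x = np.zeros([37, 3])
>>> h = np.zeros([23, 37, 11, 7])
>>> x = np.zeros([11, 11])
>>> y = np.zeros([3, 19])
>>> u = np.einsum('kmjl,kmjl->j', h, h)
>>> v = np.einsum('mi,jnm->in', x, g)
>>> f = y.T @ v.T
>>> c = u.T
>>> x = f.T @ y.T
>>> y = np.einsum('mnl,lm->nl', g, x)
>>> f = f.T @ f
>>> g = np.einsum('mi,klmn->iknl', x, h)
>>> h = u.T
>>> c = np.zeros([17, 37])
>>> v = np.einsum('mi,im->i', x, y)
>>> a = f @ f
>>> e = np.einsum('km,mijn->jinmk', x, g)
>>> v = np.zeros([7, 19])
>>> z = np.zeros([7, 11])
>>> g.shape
(3, 23, 7, 37)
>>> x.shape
(11, 3)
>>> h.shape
(11,)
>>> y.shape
(3, 11)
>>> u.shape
(11,)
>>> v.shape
(7, 19)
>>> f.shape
(11, 11)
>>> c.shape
(17, 37)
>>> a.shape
(11, 11)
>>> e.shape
(7, 23, 37, 3, 11)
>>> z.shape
(7, 11)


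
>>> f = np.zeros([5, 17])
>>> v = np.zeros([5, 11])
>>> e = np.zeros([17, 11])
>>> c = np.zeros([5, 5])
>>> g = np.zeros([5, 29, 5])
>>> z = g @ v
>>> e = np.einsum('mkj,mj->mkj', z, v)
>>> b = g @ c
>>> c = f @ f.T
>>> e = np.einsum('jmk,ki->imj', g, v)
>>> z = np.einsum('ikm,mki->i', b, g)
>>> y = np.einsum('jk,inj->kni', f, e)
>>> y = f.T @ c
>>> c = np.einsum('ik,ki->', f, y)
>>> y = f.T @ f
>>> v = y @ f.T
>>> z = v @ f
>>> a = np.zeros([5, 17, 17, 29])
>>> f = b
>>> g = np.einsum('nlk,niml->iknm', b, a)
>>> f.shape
(5, 29, 5)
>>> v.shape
(17, 5)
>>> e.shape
(11, 29, 5)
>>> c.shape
()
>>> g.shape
(17, 5, 5, 17)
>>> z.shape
(17, 17)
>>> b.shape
(5, 29, 5)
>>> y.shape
(17, 17)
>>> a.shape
(5, 17, 17, 29)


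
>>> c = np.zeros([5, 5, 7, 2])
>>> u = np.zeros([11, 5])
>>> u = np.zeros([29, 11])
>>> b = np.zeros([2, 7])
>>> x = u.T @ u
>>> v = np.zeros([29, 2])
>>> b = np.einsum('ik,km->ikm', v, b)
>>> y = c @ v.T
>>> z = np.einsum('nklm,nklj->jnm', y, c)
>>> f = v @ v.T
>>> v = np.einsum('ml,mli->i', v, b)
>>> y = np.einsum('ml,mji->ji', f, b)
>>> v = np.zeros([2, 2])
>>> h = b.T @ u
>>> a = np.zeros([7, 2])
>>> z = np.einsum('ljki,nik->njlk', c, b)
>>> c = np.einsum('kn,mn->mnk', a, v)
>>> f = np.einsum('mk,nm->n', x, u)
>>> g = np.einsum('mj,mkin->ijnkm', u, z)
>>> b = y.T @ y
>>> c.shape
(2, 2, 7)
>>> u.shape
(29, 11)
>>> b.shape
(7, 7)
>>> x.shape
(11, 11)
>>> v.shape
(2, 2)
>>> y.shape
(2, 7)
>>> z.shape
(29, 5, 5, 7)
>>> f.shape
(29,)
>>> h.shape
(7, 2, 11)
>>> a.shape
(7, 2)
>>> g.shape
(5, 11, 7, 5, 29)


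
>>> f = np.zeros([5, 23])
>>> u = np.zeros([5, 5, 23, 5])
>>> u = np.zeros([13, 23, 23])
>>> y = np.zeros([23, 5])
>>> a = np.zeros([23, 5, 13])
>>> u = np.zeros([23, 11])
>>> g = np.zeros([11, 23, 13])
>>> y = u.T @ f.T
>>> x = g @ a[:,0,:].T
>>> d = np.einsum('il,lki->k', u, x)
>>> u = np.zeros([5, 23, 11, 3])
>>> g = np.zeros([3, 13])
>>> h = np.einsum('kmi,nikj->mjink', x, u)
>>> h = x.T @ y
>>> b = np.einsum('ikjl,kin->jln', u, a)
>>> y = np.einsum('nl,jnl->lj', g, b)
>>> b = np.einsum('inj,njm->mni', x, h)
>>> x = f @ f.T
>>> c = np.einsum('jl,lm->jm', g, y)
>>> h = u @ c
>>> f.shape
(5, 23)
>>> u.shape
(5, 23, 11, 3)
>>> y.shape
(13, 11)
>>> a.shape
(23, 5, 13)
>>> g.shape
(3, 13)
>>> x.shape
(5, 5)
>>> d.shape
(23,)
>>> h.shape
(5, 23, 11, 11)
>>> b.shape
(5, 23, 11)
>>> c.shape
(3, 11)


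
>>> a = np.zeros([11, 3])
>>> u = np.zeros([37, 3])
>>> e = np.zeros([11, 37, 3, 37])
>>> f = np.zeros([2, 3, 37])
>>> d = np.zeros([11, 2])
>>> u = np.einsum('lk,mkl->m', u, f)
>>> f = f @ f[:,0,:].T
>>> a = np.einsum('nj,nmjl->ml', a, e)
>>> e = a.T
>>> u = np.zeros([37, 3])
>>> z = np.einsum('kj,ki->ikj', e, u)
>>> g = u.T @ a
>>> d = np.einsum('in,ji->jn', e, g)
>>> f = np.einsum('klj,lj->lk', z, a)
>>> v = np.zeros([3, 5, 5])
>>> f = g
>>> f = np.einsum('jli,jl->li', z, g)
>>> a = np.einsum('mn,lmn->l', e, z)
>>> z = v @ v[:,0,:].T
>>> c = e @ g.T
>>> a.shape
(3,)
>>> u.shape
(37, 3)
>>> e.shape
(37, 37)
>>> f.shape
(37, 37)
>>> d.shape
(3, 37)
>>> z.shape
(3, 5, 3)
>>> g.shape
(3, 37)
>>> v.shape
(3, 5, 5)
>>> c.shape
(37, 3)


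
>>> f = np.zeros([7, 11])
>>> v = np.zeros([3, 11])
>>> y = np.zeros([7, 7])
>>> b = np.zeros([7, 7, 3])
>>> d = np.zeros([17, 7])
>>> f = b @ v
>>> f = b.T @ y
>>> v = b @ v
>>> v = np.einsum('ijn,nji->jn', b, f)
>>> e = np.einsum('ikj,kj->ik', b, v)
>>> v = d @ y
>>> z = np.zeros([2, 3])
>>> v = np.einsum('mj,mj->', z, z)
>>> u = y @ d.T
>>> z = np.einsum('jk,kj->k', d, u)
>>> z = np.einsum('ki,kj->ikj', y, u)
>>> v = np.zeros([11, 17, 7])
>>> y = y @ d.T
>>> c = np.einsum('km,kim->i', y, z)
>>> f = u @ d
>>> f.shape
(7, 7)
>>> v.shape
(11, 17, 7)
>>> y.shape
(7, 17)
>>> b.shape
(7, 7, 3)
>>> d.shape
(17, 7)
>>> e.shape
(7, 7)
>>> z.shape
(7, 7, 17)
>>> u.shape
(7, 17)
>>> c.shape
(7,)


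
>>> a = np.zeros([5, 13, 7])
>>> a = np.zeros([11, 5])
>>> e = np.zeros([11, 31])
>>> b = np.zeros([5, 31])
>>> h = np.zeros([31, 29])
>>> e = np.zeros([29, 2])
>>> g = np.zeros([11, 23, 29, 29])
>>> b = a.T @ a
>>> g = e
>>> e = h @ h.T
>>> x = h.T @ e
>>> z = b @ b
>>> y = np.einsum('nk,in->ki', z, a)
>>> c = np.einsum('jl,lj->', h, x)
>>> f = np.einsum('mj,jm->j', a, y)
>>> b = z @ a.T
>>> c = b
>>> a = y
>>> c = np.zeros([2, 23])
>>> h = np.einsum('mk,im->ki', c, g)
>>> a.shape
(5, 11)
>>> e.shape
(31, 31)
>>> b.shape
(5, 11)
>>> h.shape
(23, 29)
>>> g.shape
(29, 2)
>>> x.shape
(29, 31)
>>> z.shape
(5, 5)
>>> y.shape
(5, 11)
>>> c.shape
(2, 23)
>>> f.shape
(5,)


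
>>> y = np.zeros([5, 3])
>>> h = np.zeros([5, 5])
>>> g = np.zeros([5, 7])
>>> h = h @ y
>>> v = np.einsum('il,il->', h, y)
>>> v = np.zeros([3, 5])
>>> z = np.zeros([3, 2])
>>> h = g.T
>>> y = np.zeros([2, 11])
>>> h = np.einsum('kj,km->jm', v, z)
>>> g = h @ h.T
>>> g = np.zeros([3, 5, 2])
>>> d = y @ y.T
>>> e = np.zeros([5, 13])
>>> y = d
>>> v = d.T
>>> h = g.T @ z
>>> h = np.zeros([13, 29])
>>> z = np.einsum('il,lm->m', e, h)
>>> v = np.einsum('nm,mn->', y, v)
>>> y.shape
(2, 2)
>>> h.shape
(13, 29)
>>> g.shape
(3, 5, 2)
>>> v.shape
()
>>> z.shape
(29,)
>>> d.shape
(2, 2)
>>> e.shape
(5, 13)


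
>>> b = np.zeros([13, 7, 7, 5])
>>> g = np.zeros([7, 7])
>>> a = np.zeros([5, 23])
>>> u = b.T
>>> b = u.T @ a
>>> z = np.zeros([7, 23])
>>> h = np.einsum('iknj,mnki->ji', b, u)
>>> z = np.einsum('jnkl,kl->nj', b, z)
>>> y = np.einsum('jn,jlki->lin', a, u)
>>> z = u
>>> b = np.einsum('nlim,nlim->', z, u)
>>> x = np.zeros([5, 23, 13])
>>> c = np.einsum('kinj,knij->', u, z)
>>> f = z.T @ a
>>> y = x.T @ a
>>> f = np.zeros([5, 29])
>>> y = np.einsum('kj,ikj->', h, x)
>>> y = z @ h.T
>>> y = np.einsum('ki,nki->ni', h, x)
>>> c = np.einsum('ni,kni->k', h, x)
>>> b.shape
()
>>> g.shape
(7, 7)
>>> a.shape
(5, 23)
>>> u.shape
(5, 7, 7, 13)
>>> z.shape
(5, 7, 7, 13)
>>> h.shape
(23, 13)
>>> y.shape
(5, 13)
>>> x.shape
(5, 23, 13)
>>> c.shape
(5,)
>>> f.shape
(5, 29)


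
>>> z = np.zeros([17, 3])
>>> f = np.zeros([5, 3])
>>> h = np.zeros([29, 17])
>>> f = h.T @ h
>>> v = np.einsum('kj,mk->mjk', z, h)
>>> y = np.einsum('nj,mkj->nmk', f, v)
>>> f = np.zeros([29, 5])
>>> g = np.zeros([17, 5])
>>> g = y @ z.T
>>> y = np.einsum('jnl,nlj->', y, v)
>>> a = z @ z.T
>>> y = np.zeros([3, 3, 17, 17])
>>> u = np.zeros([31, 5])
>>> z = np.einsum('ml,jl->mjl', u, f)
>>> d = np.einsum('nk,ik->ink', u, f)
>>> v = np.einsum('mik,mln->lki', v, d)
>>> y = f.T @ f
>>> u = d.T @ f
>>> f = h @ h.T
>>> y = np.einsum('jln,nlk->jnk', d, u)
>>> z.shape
(31, 29, 5)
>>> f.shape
(29, 29)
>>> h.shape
(29, 17)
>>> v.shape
(31, 17, 3)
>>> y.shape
(29, 5, 5)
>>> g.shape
(17, 29, 17)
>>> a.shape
(17, 17)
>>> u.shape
(5, 31, 5)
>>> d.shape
(29, 31, 5)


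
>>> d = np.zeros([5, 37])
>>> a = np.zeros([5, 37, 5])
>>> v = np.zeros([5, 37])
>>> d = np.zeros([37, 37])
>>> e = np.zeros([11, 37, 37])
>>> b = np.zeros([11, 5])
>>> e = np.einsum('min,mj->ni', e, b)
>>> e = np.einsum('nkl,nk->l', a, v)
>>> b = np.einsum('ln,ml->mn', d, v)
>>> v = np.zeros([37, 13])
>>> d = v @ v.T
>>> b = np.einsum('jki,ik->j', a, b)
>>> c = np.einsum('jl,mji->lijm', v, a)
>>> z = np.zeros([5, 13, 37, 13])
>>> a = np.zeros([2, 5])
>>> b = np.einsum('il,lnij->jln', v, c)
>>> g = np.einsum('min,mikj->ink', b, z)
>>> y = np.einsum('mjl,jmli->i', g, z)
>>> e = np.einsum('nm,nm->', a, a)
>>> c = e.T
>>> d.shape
(37, 37)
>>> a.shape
(2, 5)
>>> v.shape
(37, 13)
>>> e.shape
()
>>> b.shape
(5, 13, 5)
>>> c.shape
()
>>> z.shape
(5, 13, 37, 13)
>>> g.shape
(13, 5, 37)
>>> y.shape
(13,)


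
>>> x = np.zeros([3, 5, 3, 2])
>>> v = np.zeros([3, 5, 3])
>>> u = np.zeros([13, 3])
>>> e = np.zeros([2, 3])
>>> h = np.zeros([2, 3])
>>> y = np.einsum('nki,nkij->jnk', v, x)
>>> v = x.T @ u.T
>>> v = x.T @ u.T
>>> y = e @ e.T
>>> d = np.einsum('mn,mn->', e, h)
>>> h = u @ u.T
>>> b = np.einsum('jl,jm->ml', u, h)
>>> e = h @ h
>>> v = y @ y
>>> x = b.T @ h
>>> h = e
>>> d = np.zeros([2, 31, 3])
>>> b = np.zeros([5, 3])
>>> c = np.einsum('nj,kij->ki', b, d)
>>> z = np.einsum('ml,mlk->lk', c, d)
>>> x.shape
(3, 13)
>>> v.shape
(2, 2)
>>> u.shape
(13, 3)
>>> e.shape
(13, 13)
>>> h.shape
(13, 13)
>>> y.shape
(2, 2)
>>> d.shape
(2, 31, 3)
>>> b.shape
(5, 3)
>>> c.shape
(2, 31)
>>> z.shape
(31, 3)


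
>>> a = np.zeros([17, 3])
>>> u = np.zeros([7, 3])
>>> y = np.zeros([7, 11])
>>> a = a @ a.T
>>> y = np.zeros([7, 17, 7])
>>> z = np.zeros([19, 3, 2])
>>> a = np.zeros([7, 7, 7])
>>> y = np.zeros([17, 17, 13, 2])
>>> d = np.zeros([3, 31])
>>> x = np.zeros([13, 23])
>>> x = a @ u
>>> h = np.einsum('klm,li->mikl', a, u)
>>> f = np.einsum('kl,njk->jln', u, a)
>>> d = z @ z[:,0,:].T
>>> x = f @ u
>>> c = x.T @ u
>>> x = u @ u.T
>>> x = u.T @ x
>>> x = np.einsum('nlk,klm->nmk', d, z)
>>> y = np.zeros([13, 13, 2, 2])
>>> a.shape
(7, 7, 7)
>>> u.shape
(7, 3)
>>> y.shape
(13, 13, 2, 2)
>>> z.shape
(19, 3, 2)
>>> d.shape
(19, 3, 19)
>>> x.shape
(19, 2, 19)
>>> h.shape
(7, 3, 7, 7)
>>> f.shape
(7, 3, 7)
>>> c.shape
(3, 3, 3)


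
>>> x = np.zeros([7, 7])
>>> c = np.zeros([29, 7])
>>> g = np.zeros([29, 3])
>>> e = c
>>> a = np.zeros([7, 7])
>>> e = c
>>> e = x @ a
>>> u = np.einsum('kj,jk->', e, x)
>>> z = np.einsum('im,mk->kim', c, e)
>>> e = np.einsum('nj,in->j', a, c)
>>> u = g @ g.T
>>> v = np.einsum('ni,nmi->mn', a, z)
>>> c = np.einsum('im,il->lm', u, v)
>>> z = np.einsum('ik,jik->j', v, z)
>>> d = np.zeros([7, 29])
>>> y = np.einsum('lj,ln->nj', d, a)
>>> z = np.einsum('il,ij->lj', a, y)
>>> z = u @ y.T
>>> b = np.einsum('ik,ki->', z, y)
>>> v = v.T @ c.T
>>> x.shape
(7, 7)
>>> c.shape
(7, 29)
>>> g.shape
(29, 3)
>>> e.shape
(7,)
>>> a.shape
(7, 7)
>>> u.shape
(29, 29)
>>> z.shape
(29, 7)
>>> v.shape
(7, 7)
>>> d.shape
(7, 29)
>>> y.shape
(7, 29)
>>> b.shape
()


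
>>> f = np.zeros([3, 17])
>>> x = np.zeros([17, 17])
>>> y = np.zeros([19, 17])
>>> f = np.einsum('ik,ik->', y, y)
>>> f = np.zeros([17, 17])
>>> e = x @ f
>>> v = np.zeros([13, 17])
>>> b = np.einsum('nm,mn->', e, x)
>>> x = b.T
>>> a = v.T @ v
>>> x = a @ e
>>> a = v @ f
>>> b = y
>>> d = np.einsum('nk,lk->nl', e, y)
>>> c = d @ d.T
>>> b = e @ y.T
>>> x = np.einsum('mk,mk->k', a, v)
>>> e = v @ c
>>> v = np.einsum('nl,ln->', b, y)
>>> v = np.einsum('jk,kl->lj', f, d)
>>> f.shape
(17, 17)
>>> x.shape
(17,)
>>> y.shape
(19, 17)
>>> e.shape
(13, 17)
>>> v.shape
(19, 17)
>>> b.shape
(17, 19)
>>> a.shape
(13, 17)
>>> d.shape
(17, 19)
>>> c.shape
(17, 17)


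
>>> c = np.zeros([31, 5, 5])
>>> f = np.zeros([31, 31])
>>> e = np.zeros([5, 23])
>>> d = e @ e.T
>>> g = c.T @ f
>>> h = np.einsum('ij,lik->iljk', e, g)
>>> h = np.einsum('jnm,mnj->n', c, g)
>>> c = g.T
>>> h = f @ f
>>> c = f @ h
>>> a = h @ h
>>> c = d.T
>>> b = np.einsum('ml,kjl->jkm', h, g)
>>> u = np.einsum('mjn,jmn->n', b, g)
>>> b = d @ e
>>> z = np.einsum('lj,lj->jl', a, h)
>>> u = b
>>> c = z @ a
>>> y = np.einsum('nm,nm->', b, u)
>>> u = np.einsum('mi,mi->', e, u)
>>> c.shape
(31, 31)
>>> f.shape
(31, 31)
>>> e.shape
(5, 23)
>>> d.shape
(5, 5)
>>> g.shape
(5, 5, 31)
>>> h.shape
(31, 31)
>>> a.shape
(31, 31)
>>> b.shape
(5, 23)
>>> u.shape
()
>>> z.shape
(31, 31)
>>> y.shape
()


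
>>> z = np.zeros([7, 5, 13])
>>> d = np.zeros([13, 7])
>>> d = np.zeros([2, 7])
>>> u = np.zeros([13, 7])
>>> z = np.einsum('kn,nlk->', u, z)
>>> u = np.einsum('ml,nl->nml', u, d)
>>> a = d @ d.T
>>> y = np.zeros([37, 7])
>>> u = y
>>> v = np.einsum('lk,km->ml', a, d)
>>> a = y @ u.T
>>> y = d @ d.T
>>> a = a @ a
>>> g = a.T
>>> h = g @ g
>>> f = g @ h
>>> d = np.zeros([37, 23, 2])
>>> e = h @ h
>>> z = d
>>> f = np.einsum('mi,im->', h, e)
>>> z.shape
(37, 23, 2)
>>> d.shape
(37, 23, 2)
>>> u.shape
(37, 7)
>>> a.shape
(37, 37)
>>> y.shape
(2, 2)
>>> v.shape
(7, 2)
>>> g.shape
(37, 37)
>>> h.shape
(37, 37)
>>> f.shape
()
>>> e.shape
(37, 37)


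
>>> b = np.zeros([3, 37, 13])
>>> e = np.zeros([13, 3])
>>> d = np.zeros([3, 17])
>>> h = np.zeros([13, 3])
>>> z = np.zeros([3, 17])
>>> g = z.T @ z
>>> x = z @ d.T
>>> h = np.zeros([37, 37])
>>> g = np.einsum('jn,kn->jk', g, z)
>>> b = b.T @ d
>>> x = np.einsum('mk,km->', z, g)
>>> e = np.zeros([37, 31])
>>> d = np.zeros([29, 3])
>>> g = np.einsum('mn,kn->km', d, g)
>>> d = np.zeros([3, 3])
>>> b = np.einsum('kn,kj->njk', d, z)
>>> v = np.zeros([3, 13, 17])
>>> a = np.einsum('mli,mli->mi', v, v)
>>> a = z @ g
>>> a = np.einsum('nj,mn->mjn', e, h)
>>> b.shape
(3, 17, 3)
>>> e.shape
(37, 31)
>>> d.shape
(3, 3)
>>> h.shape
(37, 37)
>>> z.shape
(3, 17)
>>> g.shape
(17, 29)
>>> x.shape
()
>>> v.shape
(3, 13, 17)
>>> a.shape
(37, 31, 37)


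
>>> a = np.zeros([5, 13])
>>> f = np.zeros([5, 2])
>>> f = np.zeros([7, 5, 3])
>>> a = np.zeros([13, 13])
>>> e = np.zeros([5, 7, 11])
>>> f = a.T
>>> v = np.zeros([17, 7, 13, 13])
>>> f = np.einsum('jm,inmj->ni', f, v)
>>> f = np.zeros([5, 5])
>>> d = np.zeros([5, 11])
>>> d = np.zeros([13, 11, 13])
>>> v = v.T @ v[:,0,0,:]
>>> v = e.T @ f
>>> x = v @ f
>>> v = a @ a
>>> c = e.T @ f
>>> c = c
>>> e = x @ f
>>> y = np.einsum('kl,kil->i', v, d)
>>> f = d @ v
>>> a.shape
(13, 13)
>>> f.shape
(13, 11, 13)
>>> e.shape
(11, 7, 5)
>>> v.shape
(13, 13)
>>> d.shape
(13, 11, 13)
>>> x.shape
(11, 7, 5)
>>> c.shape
(11, 7, 5)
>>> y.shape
(11,)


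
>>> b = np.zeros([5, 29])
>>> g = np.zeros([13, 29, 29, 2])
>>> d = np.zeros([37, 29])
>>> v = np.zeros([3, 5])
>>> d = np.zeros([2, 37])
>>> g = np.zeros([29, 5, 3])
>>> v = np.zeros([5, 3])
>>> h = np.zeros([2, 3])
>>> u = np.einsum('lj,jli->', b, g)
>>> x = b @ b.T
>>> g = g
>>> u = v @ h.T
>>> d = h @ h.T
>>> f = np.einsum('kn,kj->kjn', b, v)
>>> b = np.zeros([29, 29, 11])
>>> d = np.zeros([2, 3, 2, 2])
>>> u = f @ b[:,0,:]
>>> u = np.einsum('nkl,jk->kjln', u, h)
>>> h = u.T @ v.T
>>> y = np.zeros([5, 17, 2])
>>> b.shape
(29, 29, 11)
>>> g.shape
(29, 5, 3)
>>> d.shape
(2, 3, 2, 2)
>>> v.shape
(5, 3)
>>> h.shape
(5, 11, 2, 5)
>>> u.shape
(3, 2, 11, 5)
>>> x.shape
(5, 5)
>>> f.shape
(5, 3, 29)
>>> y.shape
(5, 17, 2)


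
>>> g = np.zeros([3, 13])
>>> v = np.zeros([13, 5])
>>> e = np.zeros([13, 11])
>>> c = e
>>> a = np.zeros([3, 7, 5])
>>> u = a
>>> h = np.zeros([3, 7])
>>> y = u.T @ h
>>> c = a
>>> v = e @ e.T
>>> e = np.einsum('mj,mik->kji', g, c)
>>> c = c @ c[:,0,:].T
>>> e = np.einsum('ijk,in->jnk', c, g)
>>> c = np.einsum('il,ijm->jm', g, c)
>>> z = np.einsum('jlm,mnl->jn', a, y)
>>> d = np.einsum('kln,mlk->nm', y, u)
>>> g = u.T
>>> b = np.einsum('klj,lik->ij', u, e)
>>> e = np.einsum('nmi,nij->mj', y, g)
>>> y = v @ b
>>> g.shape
(5, 7, 3)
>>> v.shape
(13, 13)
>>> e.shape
(7, 3)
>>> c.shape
(7, 3)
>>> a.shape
(3, 7, 5)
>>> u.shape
(3, 7, 5)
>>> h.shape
(3, 7)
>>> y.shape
(13, 5)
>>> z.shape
(3, 7)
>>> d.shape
(7, 3)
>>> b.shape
(13, 5)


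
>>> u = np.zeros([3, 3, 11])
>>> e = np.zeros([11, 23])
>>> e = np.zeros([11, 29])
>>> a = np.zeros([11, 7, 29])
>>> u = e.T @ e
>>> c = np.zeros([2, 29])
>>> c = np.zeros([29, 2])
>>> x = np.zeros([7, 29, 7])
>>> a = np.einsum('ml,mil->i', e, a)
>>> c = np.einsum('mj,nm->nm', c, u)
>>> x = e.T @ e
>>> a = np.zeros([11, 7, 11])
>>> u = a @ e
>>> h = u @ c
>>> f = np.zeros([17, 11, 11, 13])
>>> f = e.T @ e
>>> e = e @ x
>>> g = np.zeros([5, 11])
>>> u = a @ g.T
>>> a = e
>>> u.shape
(11, 7, 5)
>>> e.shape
(11, 29)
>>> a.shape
(11, 29)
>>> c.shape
(29, 29)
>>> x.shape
(29, 29)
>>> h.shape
(11, 7, 29)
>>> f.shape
(29, 29)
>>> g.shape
(5, 11)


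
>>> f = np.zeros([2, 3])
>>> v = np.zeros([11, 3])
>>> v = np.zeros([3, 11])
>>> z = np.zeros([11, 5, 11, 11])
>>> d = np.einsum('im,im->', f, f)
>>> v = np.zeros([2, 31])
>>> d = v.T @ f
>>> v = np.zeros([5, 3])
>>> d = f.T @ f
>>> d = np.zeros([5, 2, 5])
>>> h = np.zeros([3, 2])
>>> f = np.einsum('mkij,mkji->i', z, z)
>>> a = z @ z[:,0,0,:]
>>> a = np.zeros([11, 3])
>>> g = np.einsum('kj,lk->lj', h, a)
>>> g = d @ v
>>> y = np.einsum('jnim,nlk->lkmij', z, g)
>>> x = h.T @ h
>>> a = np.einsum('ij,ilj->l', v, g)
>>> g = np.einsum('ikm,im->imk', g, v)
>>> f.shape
(11,)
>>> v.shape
(5, 3)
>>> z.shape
(11, 5, 11, 11)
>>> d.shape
(5, 2, 5)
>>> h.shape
(3, 2)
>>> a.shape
(2,)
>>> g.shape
(5, 3, 2)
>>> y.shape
(2, 3, 11, 11, 11)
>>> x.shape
(2, 2)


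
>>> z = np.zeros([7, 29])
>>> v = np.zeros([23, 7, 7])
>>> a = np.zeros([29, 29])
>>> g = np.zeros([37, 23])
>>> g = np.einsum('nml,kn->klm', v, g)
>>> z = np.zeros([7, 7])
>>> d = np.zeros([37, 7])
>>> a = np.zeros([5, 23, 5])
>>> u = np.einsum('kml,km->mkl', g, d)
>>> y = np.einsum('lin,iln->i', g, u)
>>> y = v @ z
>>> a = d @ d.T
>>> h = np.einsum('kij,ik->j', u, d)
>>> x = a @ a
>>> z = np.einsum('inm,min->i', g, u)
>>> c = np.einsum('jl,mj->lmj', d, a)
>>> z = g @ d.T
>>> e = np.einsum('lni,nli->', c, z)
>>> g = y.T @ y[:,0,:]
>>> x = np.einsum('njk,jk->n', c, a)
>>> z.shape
(37, 7, 37)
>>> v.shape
(23, 7, 7)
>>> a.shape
(37, 37)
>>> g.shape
(7, 7, 7)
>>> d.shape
(37, 7)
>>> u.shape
(7, 37, 7)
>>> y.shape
(23, 7, 7)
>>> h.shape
(7,)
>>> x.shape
(7,)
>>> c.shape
(7, 37, 37)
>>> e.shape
()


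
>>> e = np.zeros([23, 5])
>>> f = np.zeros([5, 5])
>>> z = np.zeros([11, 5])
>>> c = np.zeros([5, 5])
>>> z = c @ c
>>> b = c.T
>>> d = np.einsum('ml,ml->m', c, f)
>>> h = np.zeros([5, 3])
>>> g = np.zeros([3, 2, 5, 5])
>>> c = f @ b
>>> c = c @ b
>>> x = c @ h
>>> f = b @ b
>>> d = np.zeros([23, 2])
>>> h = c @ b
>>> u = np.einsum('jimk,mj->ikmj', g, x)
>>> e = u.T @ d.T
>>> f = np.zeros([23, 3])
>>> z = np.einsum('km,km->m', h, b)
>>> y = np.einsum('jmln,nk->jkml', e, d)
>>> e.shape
(3, 5, 5, 23)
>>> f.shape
(23, 3)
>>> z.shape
(5,)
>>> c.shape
(5, 5)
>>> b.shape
(5, 5)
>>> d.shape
(23, 2)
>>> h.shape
(5, 5)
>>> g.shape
(3, 2, 5, 5)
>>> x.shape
(5, 3)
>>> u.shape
(2, 5, 5, 3)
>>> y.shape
(3, 2, 5, 5)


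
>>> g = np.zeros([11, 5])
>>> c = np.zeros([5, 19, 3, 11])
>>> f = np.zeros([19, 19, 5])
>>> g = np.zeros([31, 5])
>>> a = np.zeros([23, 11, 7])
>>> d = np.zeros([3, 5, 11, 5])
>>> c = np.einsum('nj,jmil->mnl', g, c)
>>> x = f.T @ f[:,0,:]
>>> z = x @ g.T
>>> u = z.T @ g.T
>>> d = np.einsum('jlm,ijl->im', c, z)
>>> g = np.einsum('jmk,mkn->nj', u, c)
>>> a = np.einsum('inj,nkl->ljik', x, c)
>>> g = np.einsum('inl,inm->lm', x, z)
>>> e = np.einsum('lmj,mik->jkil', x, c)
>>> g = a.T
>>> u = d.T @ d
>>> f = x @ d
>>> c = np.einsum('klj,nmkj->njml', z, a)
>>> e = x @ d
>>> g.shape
(31, 5, 5, 11)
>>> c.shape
(11, 31, 5, 19)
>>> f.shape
(5, 19, 11)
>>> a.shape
(11, 5, 5, 31)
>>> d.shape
(5, 11)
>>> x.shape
(5, 19, 5)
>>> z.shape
(5, 19, 31)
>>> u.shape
(11, 11)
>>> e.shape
(5, 19, 11)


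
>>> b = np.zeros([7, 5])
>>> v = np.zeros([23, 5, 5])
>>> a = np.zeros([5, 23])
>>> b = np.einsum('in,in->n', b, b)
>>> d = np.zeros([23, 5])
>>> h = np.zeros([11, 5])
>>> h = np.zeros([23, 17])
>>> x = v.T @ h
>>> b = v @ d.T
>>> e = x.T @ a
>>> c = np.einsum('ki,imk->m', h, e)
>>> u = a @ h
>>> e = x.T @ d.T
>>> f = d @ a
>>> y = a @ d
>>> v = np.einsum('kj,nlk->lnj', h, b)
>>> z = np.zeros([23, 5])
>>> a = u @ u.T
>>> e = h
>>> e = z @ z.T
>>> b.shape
(23, 5, 23)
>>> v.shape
(5, 23, 17)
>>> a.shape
(5, 5)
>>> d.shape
(23, 5)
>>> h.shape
(23, 17)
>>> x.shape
(5, 5, 17)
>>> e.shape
(23, 23)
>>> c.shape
(5,)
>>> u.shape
(5, 17)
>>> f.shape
(23, 23)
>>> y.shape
(5, 5)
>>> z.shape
(23, 5)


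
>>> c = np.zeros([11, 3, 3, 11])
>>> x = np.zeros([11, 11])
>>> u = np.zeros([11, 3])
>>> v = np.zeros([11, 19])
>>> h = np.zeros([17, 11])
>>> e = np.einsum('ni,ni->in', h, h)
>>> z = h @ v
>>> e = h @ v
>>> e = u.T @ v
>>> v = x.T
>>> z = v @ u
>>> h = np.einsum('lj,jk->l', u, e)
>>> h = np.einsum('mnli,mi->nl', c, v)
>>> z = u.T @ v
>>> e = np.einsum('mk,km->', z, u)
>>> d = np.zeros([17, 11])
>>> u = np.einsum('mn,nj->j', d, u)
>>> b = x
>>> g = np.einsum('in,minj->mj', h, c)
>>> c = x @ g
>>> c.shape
(11, 11)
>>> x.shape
(11, 11)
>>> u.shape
(3,)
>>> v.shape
(11, 11)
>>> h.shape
(3, 3)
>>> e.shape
()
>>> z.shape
(3, 11)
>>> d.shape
(17, 11)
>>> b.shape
(11, 11)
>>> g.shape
(11, 11)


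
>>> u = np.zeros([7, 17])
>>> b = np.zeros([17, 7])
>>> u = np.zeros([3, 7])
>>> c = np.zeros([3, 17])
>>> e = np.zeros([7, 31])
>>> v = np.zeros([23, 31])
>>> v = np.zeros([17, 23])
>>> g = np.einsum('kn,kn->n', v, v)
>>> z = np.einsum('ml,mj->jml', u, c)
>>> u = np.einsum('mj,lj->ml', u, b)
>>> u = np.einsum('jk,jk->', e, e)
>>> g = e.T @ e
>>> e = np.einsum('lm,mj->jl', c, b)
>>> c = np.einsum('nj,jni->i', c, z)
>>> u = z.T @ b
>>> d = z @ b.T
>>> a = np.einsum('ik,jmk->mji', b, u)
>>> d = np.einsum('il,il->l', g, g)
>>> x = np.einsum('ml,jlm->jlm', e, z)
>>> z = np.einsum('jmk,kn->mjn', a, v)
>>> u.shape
(7, 3, 7)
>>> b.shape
(17, 7)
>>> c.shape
(7,)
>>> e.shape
(7, 3)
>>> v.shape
(17, 23)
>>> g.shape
(31, 31)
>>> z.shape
(7, 3, 23)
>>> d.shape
(31,)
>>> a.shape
(3, 7, 17)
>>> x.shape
(17, 3, 7)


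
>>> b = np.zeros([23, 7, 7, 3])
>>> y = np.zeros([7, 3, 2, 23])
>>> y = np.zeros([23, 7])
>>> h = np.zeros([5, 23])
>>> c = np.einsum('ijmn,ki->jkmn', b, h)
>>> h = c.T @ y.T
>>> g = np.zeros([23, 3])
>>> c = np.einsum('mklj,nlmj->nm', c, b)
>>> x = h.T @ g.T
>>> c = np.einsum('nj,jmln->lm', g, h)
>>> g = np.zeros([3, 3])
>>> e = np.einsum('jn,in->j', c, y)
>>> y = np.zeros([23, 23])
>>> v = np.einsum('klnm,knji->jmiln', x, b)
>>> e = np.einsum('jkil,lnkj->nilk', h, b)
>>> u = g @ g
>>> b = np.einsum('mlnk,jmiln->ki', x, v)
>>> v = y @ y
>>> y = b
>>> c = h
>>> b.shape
(23, 3)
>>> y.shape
(23, 3)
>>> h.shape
(3, 7, 5, 23)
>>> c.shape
(3, 7, 5, 23)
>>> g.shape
(3, 3)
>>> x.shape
(23, 5, 7, 23)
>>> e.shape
(7, 5, 23, 7)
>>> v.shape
(23, 23)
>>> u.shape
(3, 3)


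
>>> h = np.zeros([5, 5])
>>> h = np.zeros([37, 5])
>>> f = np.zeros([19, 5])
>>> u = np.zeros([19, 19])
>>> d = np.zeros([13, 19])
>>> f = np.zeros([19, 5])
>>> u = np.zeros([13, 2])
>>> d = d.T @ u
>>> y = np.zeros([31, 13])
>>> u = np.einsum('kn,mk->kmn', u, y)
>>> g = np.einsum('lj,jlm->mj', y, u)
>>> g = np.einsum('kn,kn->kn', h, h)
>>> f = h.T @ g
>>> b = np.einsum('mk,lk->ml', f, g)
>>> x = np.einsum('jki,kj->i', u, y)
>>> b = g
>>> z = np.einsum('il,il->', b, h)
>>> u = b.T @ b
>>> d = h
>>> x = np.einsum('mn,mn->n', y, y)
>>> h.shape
(37, 5)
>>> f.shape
(5, 5)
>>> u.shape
(5, 5)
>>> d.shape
(37, 5)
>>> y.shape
(31, 13)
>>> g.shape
(37, 5)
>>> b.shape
(37, 5)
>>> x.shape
(13,)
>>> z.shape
()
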